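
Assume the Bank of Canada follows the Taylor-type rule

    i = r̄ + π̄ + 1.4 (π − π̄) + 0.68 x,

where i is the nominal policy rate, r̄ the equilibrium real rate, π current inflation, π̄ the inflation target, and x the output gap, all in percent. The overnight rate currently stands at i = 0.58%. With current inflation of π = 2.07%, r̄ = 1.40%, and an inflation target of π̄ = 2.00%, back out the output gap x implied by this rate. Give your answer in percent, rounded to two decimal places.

0.68 x = 0.58 − 1.40 − 2.00 − 1.4 × (2.07 − 2.00) = -2.918
x = -2.918 / 0.68 = -4.29

-4.29%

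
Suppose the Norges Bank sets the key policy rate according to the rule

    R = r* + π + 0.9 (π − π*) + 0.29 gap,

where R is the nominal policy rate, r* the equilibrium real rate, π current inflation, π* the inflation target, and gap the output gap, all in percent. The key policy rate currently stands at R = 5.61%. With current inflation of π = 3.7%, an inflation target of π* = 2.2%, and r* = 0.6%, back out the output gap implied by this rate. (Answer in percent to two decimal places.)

0.29 gap = 5.61 − 0.6 − 3.7 − 0.9 × (3.7 − 2.2) = -0.04
gap = -0.04 / 0.29 = -0.14

-0.14%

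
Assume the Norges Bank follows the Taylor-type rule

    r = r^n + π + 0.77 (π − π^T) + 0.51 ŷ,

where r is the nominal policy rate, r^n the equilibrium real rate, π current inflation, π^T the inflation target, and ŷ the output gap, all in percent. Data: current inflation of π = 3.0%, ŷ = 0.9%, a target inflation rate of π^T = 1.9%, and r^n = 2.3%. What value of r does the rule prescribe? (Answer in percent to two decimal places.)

6.61%

r = 2.3 + 3.0 + 0.77 × (3.0 − 1.9) + 0.51 × 0.9
   = 2.3 + 3 + 0.847 + 0.459 = 6.61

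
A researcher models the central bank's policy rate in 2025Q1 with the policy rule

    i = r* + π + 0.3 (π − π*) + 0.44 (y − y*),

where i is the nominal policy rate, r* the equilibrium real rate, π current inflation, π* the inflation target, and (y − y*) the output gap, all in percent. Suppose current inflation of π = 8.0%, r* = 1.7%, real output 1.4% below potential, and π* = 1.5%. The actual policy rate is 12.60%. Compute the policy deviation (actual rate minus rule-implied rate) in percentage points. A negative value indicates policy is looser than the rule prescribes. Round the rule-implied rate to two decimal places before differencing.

Output 1.4% below potential → (y − y*) = -1.4.
i = 1.7 + 8.0 + 0.3 × (8.0 − 1.5) + 0.44 × (-1.4)
   = 1.7 + 8 + 1.95 − 0.616 = 11.03
Deviation = 12.60 − 11.03 = 1.57 pp.

1.57 pp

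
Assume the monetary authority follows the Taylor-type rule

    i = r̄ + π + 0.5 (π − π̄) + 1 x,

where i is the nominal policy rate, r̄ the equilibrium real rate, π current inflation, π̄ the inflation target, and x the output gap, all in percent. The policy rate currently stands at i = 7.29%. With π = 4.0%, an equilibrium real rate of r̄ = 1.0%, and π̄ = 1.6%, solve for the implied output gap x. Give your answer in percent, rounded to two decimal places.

1.09%

1 x = 7.29 − 1.0 − 4.0 − 0.5 × (4.0 − 1.6) = 1.09
x = 1.09 / 1 = 1.09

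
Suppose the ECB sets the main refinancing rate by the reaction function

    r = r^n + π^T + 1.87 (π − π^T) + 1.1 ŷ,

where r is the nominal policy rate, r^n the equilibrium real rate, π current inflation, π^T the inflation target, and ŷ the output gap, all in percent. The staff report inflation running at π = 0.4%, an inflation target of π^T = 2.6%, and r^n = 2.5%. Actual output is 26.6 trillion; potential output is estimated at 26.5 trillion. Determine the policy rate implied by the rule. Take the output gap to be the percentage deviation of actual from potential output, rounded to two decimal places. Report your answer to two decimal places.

Output gap = 100 × (26.6 − 26.5) / 26.5 = 0.38%.
r = 2.50 + 2.60 + 1.87 × (0.40 − 2.60) + 1.1 × 0.38
   = 2.50 + 2.6 − 4.114 + 0.418 = 1.40

1.40%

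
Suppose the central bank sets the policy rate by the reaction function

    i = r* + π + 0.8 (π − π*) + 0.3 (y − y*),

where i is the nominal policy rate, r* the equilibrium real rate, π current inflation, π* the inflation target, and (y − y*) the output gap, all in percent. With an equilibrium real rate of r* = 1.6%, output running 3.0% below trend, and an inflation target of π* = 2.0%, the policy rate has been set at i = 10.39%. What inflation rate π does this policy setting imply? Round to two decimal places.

6.27%

Output 3.0% below potential → (y − y*) = -3.0.
Collecting π: i = r* + (1 + 0.8) π − 0.8 π* + 0.3 (y − y*)
1.8 π = 10.39 − 1.6 + 0.8 × 2.0 − 0.3 × (-3.0) = 11.29
π = 11.29 / 1.8 = 6.27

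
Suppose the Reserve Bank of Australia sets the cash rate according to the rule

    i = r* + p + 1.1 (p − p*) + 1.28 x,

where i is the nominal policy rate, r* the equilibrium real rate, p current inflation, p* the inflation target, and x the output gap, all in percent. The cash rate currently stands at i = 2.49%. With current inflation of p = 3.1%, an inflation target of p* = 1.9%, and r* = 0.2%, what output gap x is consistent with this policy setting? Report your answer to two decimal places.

-1.66%

1.28 x = 2.49 − 0.2 − 3.1 − 1.1 × (3.1 − 1.9) = -2.13
x = -2.13 / 1.28 = -1.66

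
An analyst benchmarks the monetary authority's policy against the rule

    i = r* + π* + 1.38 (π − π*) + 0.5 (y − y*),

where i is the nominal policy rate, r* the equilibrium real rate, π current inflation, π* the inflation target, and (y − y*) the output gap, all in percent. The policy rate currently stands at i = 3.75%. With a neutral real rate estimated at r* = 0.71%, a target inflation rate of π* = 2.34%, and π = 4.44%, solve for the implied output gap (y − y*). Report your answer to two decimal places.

-4.40%

0.5 (y − y*) = 3.75 − 0.71 − 2.34 − 1.38 × (4.44 − 2.34) = -2.198
(y − y*) = -2.198 / 0.5 = -4.40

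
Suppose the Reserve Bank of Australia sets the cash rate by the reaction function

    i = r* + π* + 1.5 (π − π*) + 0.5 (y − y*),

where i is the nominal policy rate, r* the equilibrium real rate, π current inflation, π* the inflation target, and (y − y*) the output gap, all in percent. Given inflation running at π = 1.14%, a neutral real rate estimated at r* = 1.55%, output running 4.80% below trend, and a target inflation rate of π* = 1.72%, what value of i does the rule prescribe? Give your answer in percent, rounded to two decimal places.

Output 4.80% below potential → (y − y*) = -4.80.
i = 1.55 + 1.72 + 1.5 × (1.14 − 1.72) + 0.5 × (-4.80)
   = 1.55 + 1.72 − 0.87 − 2.4 = 0.00

0.00%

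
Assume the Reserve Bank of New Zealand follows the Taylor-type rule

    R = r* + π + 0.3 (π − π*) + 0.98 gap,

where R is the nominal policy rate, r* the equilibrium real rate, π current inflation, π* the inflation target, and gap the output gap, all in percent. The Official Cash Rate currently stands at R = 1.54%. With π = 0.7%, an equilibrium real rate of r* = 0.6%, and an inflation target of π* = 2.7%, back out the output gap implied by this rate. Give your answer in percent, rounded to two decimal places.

0.98 gap = 1.54 − 0.6 − 0.7 − 0.3 × (0.7 − 2.7) = 0.84
gap = 0.84 / 0.98 = 0.86

0.86%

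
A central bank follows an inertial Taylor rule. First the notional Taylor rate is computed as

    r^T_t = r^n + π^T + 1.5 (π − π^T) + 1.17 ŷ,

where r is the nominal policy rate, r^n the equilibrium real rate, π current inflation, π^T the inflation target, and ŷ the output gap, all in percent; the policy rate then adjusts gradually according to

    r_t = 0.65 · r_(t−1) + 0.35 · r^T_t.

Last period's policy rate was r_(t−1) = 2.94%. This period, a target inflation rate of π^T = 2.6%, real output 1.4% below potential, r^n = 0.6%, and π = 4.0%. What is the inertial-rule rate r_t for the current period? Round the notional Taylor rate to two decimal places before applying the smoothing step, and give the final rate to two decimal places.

3.19%

Output 1.4% below potential → ŷ = -1.4.
r^T_t = 0.6 + 2.6 + 1.5 × (4.0 − 2.6) + 1.17 × (-1.4)
   = 0.6 + 2.6 + 2.1 − 1.638 = 3.66
r_t = 0.65 × 2.94 + 0.35 × 3.66 = 1.911 + 1.281 = 3.19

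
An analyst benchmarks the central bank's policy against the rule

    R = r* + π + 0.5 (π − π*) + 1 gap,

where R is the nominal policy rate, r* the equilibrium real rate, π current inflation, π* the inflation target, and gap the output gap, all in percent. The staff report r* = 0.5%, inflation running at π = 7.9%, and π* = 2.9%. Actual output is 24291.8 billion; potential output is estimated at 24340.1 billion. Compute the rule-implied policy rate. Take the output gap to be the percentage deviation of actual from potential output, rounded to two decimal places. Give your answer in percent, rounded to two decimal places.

Output gap = 100 × (24291.8 − 24340.1) / 24340.1 = -0.20%.
R = 0.50 + 7.90 + 0.5 × (7.90 − 2.90) + 1 × (-0.20)
   = 0.50 + 7.9 + 2.5 − 0.2 = 10.70

10.70%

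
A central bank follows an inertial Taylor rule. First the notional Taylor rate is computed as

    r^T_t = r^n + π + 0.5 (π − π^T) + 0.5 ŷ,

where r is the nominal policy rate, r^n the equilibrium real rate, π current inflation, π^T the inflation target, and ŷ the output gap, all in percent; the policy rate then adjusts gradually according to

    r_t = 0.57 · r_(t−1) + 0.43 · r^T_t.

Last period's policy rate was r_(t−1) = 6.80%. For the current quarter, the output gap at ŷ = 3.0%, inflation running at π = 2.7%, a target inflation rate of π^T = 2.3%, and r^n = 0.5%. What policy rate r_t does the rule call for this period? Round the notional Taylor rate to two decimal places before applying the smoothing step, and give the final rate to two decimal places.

5.98%

r^T_t = 0.5 + 2.7 + 0.5 × (2.7 − 2.3) + 0.5 × 3.0
   = 0.5 + 2.7 + 0.2 + 1.5 = 4.90
r_t = 0.57 × 6.80 + 0.43 × 4.90 = 3.876 + 2.107 = 5.98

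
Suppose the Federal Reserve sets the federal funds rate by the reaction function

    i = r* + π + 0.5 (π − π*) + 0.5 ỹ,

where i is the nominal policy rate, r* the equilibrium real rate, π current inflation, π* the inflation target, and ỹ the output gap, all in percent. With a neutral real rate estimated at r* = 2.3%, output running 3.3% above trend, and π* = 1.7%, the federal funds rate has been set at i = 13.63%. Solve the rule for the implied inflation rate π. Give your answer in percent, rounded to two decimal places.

Output 3.3% above potential → ỹ = 3.3.
Collecting π: i = r* + (1 + 0.5) π − 0.5 π* + 0.5 ỹ
1.5 π = 13.63 − 2.3 + 0.5 × 1.7 − 0.5 × 3.3 = 10.53
π = 10.53 / 1.5 = 7.02

7.02%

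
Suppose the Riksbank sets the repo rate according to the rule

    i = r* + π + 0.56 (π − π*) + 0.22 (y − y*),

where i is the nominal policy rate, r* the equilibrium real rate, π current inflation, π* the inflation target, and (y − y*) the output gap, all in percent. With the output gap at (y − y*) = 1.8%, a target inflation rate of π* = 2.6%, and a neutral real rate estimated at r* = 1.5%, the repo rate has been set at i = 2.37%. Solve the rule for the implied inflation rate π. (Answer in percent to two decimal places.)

1.24%

Collecting π: i = r* + (1 + 0.56) π − 0.56 π* + 0.22 (y − y*)
1.56 π = 2.37 − 1.5 + 0.56 × 2.6 − 0.22 × 1.8 = 1.93
π = 1.93 / 1.56 = 1.24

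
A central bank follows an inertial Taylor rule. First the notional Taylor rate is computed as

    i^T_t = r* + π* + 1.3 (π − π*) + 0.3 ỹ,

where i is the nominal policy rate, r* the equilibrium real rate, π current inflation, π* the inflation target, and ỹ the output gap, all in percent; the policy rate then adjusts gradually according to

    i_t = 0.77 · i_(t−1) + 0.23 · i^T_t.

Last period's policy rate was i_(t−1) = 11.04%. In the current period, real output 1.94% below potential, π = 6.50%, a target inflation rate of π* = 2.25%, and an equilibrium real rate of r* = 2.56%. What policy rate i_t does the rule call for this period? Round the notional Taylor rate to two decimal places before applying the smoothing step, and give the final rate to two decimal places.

10.74%

Output 1.94% below potential → ỹ = -1.94.
i^T_t = 2.56 + 2.25 + 1.3 × (6.50 − 2.25) + 0.3 × (-1.94)
   = 2.56 + 2.25 + 5.525 − 0.582 = 9.75
i_t = 0.77 × 11.04 + 0.23 × 9.75 = 8.5008 + 2.2425 = 10.74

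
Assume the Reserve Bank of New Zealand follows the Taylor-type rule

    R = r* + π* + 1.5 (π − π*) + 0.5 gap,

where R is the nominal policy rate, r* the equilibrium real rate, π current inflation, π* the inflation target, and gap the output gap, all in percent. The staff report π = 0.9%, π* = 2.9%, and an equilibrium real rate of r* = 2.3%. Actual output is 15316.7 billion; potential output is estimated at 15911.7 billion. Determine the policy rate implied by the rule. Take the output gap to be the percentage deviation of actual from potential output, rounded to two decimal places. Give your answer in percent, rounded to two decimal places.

0.33%

Output gap = 100 × (15316.7 − 15911.7) / 15911.7 = -3.74%.
R = 2.30 + 2.90 + 1.5 × (0.90 − 2.90) + 0.5 × (-3.74)
   = 2.30 + 2.9 − 3 − 1.87 = 0.33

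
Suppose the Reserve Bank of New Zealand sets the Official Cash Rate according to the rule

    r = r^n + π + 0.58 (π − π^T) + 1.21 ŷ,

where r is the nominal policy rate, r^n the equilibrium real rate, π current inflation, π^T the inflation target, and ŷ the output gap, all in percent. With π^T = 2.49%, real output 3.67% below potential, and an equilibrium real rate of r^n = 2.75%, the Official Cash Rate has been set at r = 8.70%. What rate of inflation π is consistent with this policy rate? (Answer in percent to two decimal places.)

Output 3.67% below potential → ŷ = -3.67.
Collecting π: r = r^n + (1 + 0.58) π − 0.58 π^T + 1.21 ŷ
1.58 π = 8.70 − 2.75 + 0.58 × 2.49 − 1.21 × (-3.67) = 11.8349
π = 11.8349 / 1.58 = 7.49

7.49%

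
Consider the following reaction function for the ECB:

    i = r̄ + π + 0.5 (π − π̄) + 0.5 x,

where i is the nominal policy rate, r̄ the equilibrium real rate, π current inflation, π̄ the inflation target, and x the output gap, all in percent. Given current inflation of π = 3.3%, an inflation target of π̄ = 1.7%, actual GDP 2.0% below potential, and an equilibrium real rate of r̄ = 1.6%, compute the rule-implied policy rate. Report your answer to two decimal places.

Output 2.0% below potential → x = -2.0.
i = 1.6 + 3.3 + 0.5 × (3.3 − 1.7) + 0.5 × (-2.0)
   = 1.6 + 3.3 + 0.8 − 1 = 4.70

4.70%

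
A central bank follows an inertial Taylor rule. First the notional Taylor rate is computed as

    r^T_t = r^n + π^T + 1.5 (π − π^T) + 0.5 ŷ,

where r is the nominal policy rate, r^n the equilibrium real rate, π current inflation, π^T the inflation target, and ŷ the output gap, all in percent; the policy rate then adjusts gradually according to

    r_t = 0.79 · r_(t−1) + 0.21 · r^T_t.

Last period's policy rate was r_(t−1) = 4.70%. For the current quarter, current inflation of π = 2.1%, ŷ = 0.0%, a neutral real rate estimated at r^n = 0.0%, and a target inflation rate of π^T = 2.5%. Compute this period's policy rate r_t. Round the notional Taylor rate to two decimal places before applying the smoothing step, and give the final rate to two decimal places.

4.11%

r^T_t = 0.0 + 2.5 + 1.5 × (2.1 − 2.5) + 0.5 × 0.0
   = 0.0 + 2.5 − 0.6 + 0 = 1.90
r_t = 0.79 × 4.70 + 0.21 × 1.90 = 3.713 + 0.399 = 4.11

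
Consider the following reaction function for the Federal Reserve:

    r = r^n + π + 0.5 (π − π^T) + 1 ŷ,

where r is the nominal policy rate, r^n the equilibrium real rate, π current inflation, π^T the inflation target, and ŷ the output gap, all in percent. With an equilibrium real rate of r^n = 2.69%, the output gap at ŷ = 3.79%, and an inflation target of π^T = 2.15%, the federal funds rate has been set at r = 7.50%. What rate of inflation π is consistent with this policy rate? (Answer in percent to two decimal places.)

Collecting π: r = r^n + (1 + 0.5) π − 0.5 π^T + 1 ŷ
1.5 π = 7.50 − 2.69 + 0.5 × 2.15 − 1 × 3.79 = 2.095
π = 2.095 / 1.5 = 1.40

1.40%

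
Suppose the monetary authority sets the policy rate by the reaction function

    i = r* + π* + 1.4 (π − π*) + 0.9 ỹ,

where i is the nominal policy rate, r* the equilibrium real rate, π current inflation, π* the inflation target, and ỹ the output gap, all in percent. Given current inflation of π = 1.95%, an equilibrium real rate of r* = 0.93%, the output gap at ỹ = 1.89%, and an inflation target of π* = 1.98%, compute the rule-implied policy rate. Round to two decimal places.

4.57%

i = 0.93 + 1.98 + 1.4 × (1.95 − 1.98) + 0.9 × 1.89
   = 0.93 + 1.98 − 0.042 + 1.701 = 4.57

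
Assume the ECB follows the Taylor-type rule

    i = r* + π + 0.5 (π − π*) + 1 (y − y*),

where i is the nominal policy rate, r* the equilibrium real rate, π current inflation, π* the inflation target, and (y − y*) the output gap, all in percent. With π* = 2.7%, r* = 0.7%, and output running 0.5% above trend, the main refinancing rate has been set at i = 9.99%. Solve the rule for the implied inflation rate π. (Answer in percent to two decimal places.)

6.76%

Output 0.5% above potential → (y − y*) = 0.5.
Collecting π: i = r* + (1 + 0.5) π − 0.5 π* + 1 (y − y*)
1.5 π = 9.99 − 0.7 + 0.5 × 2.7 − 1 × 0.5 = 10.14
π = 10.14 / 1.5 = 6.76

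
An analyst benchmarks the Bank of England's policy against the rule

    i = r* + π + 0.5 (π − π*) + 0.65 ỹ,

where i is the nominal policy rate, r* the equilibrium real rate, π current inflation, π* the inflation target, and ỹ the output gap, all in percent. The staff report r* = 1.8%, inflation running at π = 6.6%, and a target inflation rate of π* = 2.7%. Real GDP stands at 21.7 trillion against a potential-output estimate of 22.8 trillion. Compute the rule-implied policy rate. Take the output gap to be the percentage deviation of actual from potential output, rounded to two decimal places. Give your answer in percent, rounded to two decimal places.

7.22%

Output gap = 100 × (21.7 − 22.8) / 22.8 = -4.82%.
i = 1.80 + 6.60 + 0.5 × (6.60 − 2.70) + 0.65 × (-4.82)
   = 1.80 + 6.6 + 1.95 − 3.133 = 7.22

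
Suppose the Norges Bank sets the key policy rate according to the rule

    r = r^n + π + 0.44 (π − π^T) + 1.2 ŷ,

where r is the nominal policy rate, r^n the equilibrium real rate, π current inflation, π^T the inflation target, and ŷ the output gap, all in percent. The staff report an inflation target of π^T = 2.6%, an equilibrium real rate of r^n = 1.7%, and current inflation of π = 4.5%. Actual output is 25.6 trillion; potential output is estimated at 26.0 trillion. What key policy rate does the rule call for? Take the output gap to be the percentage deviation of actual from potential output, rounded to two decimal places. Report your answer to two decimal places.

5.19%

Output gap = 100 × (25.6 − 26.0) / 26.0 = -1.54%.
r = 1.70 + 4.50 + 0.44 × (4.50 − 2.60) + 1.2 × (-1.54)
   = 1.70 + 4.5 + 0.836 − 1.848 = 5.19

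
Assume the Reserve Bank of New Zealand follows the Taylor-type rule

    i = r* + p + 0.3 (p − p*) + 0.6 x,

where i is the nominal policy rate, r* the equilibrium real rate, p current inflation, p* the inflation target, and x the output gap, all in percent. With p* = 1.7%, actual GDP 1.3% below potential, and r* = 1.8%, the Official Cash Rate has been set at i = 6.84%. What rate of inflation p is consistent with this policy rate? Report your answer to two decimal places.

Output 1.3% below potential → x = -1.3.
Collecting p: i = r* + (1 + 0.3) p − 0.3 p* + 0.6 x
1.3 p = 6.84 − 1.8 + 0.3 × 1.7 − 0.6 × (-1.3) = 6.33
p = 6.33 / 1.3 = 4.87

4.87%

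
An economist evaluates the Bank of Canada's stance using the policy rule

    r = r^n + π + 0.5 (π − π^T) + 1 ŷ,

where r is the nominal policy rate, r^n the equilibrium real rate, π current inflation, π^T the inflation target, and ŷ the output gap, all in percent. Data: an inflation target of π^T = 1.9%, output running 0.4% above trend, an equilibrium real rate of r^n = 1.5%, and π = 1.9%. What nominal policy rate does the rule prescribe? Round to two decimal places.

Output 0.4% above potential → ŷ = 0.4.
r = 1.5 + 1.9 + 0.5 × (1.9 − 1.9) + 1 × 0.4
   = 1.5 + 1.9 + 0 + 0.4 = 3.80

3.80%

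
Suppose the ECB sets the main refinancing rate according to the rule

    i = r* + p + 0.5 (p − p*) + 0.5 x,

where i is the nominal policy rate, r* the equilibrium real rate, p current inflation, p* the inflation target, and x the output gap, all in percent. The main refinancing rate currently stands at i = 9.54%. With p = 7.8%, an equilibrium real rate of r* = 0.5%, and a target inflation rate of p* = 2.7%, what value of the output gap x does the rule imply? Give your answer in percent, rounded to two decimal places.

-2.62%

0.5 x = 9.54 − 0.5 − 7.8 − 0.5 × (7.8 − 2.7) = -1.31
x = -1.31 / 0.5 = -2.62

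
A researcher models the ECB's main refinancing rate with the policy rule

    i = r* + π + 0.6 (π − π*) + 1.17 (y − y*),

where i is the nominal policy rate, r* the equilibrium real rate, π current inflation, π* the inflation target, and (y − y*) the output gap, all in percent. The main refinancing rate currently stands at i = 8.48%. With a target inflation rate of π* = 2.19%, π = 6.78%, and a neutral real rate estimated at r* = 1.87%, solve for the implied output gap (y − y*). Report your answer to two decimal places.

-2.50%

1.17 (y − y*) = 8.48 − 1.87 − 6.78 − 0.6 × (6.78 − 2.19) = -2.924
(y − y*) = -2.924 / 1.17 = -2.50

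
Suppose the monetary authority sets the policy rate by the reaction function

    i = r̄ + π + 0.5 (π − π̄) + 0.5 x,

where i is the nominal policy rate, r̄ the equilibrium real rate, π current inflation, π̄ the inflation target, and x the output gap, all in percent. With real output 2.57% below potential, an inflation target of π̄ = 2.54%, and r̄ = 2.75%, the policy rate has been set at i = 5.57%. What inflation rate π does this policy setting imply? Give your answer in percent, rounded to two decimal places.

Output 2.57% below potential → x = -2.57.
Collecting π: i = r̄ + (1 + 0.5) π − 0.5 π̄ + 0.5 x
1.5 π = 5.57 − 2.75 + 0.5 × 2.54 − 0.5 × (-2.57) = 5.375
π = 5.375 / 1.5 = 3.58

3.58%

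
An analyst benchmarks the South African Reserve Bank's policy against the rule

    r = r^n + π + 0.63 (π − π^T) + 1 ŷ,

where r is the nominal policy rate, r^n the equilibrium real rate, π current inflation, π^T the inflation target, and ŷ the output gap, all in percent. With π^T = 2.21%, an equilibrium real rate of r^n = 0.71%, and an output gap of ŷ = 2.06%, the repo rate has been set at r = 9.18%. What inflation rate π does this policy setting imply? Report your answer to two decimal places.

4.79%

Collecting π: r = r^n + (1 + 0.63) π − 0.63 π^T + 1 ŷ
1.63 π = 9.18 − 0.71 + 0.63 × 2.21 − 1 × 2.06 = 7.8023
π = 7.8023 / 1.63 = 4.79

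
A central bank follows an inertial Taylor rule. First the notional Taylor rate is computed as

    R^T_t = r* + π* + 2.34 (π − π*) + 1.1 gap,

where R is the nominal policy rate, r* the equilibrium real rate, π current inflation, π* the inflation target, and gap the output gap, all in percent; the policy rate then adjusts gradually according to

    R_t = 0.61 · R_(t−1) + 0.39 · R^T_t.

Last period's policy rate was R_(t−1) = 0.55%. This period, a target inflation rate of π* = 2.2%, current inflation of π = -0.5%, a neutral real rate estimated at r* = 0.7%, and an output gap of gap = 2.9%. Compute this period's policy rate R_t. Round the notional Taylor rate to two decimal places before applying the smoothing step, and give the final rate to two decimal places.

R^T_t = 0.7 + 2.2 + 2.34 × (-0.5 − 2.2) + 1.1 × 2.9
   = 0.7 + 2.2 − 6.318 + 3.19 = -0.23
R_t = 0.61 × 0.55 + 0.39 × (-0.23) = 0.3355 − 0.0897 = 0.25

0.25%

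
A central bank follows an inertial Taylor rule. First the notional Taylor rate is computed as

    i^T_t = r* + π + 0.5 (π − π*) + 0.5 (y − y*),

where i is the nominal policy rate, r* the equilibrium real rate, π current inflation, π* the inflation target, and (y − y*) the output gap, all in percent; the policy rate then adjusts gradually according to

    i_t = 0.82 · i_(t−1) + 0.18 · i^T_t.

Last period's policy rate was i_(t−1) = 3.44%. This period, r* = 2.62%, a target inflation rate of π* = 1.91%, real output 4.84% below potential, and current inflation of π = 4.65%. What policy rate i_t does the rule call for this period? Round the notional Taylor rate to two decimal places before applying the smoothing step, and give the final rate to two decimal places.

Output 4.84% below potential → (y − y*) = -4.84.
i^T_t = 2.62 + 4.65 + 0.5 × (4.65 − 1.91) + 0.5 × (-4.84)
   = 2.62 + 4.65 + 1.37 − 2.42 = 6.22
i_t = 0.82 × 3.44 + 0.18 × 6.22 = 2.8208 + 1.1196 = 3.94

3.94%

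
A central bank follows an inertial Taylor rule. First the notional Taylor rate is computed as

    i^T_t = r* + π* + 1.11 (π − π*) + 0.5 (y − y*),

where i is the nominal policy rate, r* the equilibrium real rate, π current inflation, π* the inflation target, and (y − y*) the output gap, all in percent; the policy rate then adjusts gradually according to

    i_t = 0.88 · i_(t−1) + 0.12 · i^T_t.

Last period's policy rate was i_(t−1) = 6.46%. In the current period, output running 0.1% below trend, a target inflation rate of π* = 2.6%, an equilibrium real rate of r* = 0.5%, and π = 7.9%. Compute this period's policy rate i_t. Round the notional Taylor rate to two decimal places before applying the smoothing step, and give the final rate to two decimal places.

Output 0.1% below potential → (y − y*) = -0.1.
i^T_t = 0.5 + 2.6 + 1.11 × (7.9 − 2.6) + 0.5 × (-0.1)
   = 0.5 + 2.6 + 5.883 − 0.05 = 8.93
i_t = 0.88 × 6.46 + 0.12 × 8.93 = 5.6848 + 1.0716 = 6.76

6.76%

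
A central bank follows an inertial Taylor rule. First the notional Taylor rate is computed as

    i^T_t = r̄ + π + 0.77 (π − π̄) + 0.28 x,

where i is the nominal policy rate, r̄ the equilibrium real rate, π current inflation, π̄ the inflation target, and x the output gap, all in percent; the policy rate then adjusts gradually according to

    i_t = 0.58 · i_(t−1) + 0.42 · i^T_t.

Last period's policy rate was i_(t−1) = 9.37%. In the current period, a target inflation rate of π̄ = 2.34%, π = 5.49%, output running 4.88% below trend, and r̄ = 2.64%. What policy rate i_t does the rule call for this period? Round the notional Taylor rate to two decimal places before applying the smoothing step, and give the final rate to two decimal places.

9.29%

Output 4.88% below potential → x = -4.88.
i^T_t = 2.64 + 5.49 + 0.77 × (5.49 − 2.34) + 0.28 × (-4.88)
   = 2.64 + 5.49 + 2.4255 − 1.3664 = 9.19
i_t = 0.58 × 9.37 + 0.42 × 9.19 = 5.4346 + 3.8598 = 9.29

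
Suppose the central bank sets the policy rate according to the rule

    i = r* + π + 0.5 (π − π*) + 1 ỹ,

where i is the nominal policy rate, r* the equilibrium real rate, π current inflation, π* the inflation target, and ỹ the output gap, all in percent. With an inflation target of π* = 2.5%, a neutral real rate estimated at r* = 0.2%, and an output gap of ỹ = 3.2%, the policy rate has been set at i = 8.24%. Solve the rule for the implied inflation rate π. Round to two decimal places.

4.06%

Collecting π: i = r* + (1 + 0.5) π − 0.5 π* + 1 ỹ
1.5 π = 8.24 − 0.2 + 0.5 × 2.5 − 1 × 3.2 = 6.09
π = 6.09 / 1.5 = 4.06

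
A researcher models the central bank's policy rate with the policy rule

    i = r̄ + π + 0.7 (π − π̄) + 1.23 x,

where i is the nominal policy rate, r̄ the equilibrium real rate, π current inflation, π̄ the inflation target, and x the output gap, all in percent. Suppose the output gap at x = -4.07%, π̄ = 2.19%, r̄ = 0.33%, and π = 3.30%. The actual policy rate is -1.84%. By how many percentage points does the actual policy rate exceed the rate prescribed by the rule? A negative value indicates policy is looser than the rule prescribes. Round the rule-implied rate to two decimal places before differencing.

-1.24 pp

i = 0.33 + 3.30 + 0.7 × (3.30 − 2.19) + 1.23 × (-4.07)
   = 0.33 + 3.3 + 0.777 − 5.0061 = -0.60
Deviation = -1.84 − (-0.60) = -1.24 pp.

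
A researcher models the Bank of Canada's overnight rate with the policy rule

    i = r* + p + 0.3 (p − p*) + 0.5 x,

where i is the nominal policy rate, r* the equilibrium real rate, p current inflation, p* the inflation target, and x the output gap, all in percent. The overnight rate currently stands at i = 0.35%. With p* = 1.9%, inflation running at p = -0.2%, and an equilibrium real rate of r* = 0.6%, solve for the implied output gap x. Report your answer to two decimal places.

0.5 x = 0.35 − 0.6 − (-0.2) − 0.3 × ((-0.2) − 1.9) = 0.58
x = 0.58 / 0.5 = 1.16

1.16%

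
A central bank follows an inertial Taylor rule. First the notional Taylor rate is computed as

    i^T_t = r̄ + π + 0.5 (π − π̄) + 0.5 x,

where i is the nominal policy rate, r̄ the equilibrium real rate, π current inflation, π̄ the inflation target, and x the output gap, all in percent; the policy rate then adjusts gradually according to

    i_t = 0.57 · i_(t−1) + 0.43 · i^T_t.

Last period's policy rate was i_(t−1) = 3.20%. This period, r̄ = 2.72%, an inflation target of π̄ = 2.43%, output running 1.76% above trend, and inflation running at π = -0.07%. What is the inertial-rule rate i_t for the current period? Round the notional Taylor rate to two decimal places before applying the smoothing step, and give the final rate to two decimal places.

Output 1.76% above potential → x = 1.76.
i^T_t = 2.72 + (-0.07) + 0.5 × (-0.07 − 2.43) + 0.5 × 1.76
   = 2.72 − 0.07 − 1.25 + 0.88 = 2.28
i_t = 0.57 × 3.20 + 0.43 × 2.28 = 1.824 + 0.9804 = 2.80

2.80%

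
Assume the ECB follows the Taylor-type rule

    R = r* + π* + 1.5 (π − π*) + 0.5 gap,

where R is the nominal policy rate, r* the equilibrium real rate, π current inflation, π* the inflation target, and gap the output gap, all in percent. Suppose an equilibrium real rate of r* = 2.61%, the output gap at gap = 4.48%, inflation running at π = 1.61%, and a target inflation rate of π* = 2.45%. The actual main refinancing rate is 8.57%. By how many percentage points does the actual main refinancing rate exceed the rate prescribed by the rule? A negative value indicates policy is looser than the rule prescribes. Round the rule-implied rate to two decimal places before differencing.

2.53 pp

R = 2.61 + 2.45 + 1.5 × (1.61 − 2.45) + 0.5 × 4.48
   = 2.61 + 2.45 − 1.26 + 2.24 = 6.04
Deviation = 8.57 − 6.04 = 2.53 pp.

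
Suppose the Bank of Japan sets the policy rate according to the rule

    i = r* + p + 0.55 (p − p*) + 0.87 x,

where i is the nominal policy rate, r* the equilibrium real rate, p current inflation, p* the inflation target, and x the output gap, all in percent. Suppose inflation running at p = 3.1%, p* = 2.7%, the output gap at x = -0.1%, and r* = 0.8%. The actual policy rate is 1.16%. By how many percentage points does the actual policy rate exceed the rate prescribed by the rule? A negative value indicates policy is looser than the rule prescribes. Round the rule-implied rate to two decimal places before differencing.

-2.87 pp

i = 0.8 + 3.1 + 0.55 × (3.1 − 2.7) + 0.87 × (-0.1)
   = 0.8 + 3.1 + 0.22 − 0.087 = 4.03
Deviation = 1.16 − 4.03 = -2.87 pp.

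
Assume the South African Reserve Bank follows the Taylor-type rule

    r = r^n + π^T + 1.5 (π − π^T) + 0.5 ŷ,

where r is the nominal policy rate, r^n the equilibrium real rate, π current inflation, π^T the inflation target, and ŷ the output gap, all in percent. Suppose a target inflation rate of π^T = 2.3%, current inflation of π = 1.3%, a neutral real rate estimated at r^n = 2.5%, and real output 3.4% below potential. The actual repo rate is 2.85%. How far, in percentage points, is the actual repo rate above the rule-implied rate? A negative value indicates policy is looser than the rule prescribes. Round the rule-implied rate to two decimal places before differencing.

1.25 pp

Output 3.4% below potential → ŷ = -3.4.
r = 2.5 + 2.3 + 1.5 × (1.3 − 2.3) + 0.5 × (-3.4)
   = 2.5 + 2.3 − 1.5 − 1.7 = 1.60
Deviation = 2.85 − 1.60 = 1.25 pp.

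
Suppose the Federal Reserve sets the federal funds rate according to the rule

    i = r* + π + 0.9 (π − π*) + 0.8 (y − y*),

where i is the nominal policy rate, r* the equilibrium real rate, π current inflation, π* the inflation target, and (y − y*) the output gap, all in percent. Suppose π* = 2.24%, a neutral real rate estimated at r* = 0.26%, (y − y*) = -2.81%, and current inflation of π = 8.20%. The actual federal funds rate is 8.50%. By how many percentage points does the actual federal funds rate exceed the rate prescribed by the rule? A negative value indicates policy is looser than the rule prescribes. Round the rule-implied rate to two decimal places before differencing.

-3.08 pp

i = 0.26 + 8.20 + 0.9 × (8.20 − 2.24) + 0.8 × (-2.81)
   = 0.26 + 8.2 + 5.364 − 2.248 = 11.58
Deviation = 8.50 − 11.58 = -3.08 pp.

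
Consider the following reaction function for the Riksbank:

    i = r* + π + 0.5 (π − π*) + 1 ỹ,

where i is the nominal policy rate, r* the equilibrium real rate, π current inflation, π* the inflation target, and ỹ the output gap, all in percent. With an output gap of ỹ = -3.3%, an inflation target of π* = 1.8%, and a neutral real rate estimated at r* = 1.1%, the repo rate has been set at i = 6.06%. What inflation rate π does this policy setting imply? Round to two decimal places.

Collecting π: i = r* + (1 + 0.5) π − 0.5 π* + 1 ỹ
1.5 π = 6.06 − 1.1 + 0.5 × 1.8 − 1 × (-3.3) = 9.16
π = 9.16 / 1.5 = 6.11

6.11%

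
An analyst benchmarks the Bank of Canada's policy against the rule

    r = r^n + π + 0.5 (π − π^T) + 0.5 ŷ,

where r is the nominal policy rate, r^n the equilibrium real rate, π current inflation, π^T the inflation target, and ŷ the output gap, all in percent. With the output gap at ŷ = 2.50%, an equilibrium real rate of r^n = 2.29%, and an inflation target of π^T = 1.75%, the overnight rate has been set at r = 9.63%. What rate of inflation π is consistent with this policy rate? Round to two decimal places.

Collecting π: r = r^n + (1 + 0.5) π − 0.5 π^T + 0.5 ŷ
1.5 π = 9.63 − 2.29 + 0.5 × 1.75 − 0.5 × 2.50 = 6.965
π = 6.965 / 1.5 = 4.64

4.64%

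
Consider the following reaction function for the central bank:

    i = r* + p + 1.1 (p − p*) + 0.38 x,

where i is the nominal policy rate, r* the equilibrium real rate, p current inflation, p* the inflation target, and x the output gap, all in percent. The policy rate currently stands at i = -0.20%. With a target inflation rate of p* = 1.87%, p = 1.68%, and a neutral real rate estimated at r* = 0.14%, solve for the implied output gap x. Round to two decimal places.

-4.77%

0.38 x = -0.20 − 0.14 − 1.68 − 1.1 × (1.68 − 1.87) = -1.811
x = -1.811 / 0.38 = -4.77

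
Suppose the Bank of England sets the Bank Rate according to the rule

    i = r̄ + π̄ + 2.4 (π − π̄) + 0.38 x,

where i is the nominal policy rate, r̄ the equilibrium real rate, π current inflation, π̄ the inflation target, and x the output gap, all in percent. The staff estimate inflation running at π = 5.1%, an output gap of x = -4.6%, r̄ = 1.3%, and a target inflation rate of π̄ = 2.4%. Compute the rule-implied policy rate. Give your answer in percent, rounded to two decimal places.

i = 1.3 + 2.4 + 2.4 × (5.1 − 2.4) + 0.38 × (-4.6)
   = 1.3 + 2.4 + 6.48 − 1.748 = 8.43

8.43%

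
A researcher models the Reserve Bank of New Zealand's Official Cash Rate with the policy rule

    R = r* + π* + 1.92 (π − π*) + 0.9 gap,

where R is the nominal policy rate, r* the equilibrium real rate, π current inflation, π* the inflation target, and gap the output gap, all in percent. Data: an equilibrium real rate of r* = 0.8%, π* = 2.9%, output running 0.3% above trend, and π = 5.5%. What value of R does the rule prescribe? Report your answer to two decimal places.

8.96%

Output 0.3% above potential → gap = 0.3.
R = 0.8 + 2.9 + 1.92 × (5.5 − 2.9) + 0.9 × 0.3
   = 0.8 + 2.9 + 4.992 + 0.27 = 8.96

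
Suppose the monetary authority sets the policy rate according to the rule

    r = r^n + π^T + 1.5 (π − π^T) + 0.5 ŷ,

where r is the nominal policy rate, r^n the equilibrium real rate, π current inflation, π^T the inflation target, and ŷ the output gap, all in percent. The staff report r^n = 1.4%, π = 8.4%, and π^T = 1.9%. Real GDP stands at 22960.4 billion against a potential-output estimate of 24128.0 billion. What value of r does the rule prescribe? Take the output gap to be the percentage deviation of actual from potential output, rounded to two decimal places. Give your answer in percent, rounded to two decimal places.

10.63%

Output gap = 100 × (22960.4 − 24128.0) / 24128.0 = -4.84%.
r = 1.40 + 1.90 + 1.5 × (8.40 − 1.90) + 0.5 × (-4.84)
   = 1.40 + 1.9 + 9.75 − 2.42 = 10.63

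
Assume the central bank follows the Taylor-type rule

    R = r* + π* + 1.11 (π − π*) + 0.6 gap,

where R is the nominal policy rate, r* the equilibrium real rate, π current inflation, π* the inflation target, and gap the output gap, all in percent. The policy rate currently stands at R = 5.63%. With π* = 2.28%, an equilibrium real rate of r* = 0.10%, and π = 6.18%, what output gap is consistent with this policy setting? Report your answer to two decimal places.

-1.80%

0.6 gap = 5.63 − 0.10 − 2.28 − 1.11 × (6.18 − 2.28) = -1.079
gap = -1.079 / 0.6 = -1.80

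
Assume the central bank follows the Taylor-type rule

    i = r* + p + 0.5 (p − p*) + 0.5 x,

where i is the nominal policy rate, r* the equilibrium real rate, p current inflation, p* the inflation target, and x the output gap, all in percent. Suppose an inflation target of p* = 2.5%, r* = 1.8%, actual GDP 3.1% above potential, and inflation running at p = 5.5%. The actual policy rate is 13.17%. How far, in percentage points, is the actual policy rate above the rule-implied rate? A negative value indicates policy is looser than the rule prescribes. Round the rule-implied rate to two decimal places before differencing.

2.82 pp

Output 3.1% above potential → x = 3.1.
i = 1.8 + 5.5 + 0.5 × (5.5 − 2.5) + 0.5 × 3.1
   = 1.8 + 5.5 + 1.5 + 1.55 = 10.35
Deviation = 13.17 − 10.35 = 2.82 pp.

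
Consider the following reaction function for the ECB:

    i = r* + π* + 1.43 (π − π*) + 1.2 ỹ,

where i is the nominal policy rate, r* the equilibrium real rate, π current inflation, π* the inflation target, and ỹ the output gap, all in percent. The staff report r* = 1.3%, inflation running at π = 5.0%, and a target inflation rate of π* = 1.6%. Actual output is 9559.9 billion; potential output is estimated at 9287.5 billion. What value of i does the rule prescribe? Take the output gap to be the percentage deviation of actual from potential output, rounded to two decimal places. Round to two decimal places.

11.28%

Output gap = 100 × (9559.9 − 9287.5) / 9287.5 = 2.93%.
i = 1.30 + 1.60 + 1.43 × (5.00 − 1.60) + 1.2 × 2.93
   = 1.30 + 1.6 + 4.862 + 3.516 = 11.28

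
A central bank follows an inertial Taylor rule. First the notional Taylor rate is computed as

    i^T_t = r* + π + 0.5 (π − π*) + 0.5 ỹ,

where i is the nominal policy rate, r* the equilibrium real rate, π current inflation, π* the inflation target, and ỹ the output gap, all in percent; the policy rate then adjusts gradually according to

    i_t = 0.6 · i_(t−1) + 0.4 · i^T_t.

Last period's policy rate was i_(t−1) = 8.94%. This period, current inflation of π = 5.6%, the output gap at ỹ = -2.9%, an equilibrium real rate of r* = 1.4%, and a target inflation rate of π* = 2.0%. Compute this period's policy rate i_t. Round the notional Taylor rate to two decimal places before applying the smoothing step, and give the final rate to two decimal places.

8.30%

i^T_t = 1.4 + 5.6 + 0.5 × (5.6 − 2.0) + 0.5 × (-2.9)
   = 1.4 + 5.6 + 1.8 − 1.45 = 7.35
i_t = 0.6 × 8.94 + 0.4 × 7.35 = 5.364 + 2.94 = 8.30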